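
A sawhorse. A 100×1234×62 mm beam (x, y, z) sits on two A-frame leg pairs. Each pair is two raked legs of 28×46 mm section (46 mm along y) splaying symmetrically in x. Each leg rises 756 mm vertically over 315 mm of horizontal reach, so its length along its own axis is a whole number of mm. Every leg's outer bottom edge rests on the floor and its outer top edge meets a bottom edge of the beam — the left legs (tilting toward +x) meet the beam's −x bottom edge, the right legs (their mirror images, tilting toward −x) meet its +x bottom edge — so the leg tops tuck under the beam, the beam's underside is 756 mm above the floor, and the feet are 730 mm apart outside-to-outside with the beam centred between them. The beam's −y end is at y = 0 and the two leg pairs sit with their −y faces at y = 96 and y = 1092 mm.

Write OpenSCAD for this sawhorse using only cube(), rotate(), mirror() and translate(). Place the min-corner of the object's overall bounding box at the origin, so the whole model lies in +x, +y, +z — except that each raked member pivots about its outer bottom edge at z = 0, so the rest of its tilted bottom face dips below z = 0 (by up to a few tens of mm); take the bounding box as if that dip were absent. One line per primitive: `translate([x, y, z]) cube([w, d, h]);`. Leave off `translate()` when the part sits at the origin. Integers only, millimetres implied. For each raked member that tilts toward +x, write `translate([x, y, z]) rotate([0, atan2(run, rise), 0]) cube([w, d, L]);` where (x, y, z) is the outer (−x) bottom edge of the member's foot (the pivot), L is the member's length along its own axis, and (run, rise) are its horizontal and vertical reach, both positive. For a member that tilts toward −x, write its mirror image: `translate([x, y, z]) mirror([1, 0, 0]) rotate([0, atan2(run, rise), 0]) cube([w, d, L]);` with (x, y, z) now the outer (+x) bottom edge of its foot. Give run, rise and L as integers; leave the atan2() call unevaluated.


translate([315, 0, 756]) cube([100, 1234, 62]);
translate([0, 96, 0]) rotate([0, atan2(315, 756), 0]) cube([28, 46, 819]);
translate([730, 96, 0]) mirror([1, 0, 0]) rotate([0, atan2(315, 756), 0]) cube([28, 46, 819]);
translate([0, 1092, 0]) rotate([0, atan2(315, 756), 0]) cube([28, 46, 819]);
translate([730, 1092, 0]) mirror([1, 0, 0]) rotate([0, atan2(315, 756), 0]) cube([28, 46, 819]);


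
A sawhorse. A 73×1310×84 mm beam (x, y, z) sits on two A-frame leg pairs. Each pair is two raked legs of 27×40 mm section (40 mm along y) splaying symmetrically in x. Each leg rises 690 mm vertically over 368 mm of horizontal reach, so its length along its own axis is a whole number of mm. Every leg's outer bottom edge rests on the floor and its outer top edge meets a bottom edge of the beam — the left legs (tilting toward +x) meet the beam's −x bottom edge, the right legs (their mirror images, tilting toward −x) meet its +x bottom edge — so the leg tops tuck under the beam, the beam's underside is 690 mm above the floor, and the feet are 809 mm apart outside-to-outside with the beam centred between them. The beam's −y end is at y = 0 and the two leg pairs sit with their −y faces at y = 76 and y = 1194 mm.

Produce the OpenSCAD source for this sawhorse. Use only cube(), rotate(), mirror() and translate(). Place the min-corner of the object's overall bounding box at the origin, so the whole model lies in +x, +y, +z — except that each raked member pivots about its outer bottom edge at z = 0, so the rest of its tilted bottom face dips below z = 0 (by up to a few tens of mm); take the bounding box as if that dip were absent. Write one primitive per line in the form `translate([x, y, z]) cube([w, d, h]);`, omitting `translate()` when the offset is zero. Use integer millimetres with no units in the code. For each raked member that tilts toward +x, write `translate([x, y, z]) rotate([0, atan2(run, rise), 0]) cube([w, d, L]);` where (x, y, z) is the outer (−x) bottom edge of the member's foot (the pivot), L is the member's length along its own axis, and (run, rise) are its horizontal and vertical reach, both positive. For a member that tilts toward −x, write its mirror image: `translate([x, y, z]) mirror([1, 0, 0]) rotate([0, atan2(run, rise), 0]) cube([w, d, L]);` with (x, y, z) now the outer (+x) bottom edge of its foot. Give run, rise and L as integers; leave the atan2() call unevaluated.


// leg length = √(368² + 690²) = 782
// right-leg outer foot x = 2·368 + 73 = 809
// beam min-corner = (368, 0, 690)
translate([368, 0, 690]) cube([73, 1310, 84]);
translate([0, 76, 0]) rotate([0, atan2(368, 690), 0]) cube([27, 40, 782]);
translate([809, 76, 0]) mirror([1, 0, 0]) rotate([0, atan2(368, 690), 0]) cube([27, 40, 782]);
translate([0, 1194, 0]) rotate([0, atan2(368, 690), 0]) cube([27, 40, 782]);
translate([809, 1194, 0]) mirror([1, 0, 0]) rotate([0, atan2(368, 690), 0]) cube([27, 40, 782]);


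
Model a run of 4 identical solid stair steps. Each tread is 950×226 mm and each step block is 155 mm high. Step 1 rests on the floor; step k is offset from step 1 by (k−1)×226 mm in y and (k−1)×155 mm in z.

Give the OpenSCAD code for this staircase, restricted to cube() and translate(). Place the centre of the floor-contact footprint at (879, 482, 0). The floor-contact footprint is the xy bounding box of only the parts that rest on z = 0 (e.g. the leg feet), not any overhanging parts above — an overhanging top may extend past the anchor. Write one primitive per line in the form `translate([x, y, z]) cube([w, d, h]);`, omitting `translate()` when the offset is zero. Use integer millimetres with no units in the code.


translate([404, 369, 0]) cube([950, 226, 155]);
translate([404, 595, 155]) cube([950, 226, 155]);
translate([404, 821, 310]) cube([950, 226, 155]);
translate([404, 1047, 465]) cube([950, 226, 155]);


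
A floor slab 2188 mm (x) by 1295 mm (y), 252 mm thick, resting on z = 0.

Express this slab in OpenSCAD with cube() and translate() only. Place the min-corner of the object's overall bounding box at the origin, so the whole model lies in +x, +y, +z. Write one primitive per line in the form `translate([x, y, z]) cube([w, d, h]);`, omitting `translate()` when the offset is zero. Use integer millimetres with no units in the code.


cube([2188, 1295, 252]);


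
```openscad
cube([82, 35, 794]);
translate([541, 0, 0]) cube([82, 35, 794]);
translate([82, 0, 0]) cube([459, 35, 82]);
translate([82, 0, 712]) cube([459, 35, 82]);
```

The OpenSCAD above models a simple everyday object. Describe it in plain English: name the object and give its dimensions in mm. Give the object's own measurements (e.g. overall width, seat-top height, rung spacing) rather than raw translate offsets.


A rectangular picture frame lying in the x–z plane (depth along y). The opening is 459 mm wide (x) by 630 mm tall (z), surrounded by a border 82 mm wide on all four sides. The frame is 35 mm deep and is made of two full-height vertical stiles with two horizontal rails fitted between them.


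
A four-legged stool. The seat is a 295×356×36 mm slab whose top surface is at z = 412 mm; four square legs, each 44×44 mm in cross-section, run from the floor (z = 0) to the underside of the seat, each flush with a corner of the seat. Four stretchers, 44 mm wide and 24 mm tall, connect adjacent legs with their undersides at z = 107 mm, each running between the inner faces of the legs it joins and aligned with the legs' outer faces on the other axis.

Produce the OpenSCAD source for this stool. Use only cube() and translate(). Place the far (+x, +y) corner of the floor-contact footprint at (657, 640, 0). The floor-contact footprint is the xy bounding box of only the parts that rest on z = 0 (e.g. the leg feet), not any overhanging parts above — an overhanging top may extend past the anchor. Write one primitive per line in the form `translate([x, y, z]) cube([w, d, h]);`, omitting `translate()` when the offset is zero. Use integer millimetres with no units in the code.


// leg_h = 412 - 36 = 376
// stretcher span = 295 - 2*44 = 207
translate([362, 284, 376]) cube([295, 356, 36]);
translate([362, 284, 0]) cube([44, 44, 376]);
translate([613, 284, 0]) cube([44, 44, 376]);
translate([362, 596, 0]) cube([44, 44, 376]);
translate([613, 596, 0]) cube([44, 44, 376]);
translate([406, 284, 107]) cube([207, 44, 24]);
translate([406, 596, 107]) cube([207, 44, 24]);
translate([362, 328, 107]) cube([44, 268, 24]);
translate([613, 328, 107]) cube([44, 268, 24]);


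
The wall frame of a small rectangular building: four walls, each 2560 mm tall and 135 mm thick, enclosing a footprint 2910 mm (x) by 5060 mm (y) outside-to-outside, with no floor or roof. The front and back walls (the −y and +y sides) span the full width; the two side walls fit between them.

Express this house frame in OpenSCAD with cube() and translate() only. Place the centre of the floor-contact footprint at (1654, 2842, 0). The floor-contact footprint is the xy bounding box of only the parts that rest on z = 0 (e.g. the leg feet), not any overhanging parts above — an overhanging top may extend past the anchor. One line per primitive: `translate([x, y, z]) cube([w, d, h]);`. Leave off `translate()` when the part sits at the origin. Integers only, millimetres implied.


translate([199, 312, 0]) cube([2910, 135, 2560]);
translate([199, 5237, 0]) cube([2910, 135, 2560]);
translate([199, 447, 0]) cube([135, 4790, 2560]);
translate([2974, 447, 0]) cube([135, 4790, 2560]);


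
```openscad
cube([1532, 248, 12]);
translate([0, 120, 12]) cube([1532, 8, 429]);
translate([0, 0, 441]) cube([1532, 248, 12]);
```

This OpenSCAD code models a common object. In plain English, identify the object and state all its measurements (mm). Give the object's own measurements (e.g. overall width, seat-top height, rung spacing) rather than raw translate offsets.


An I-beam lying along x, 1532 mm long. Overall section height 453 mm. Two flanges 248 mm wide (y) and 12 mm thick, one on the floor and one at the top; a web 8 mm thick runs between them, centred on the flange width.


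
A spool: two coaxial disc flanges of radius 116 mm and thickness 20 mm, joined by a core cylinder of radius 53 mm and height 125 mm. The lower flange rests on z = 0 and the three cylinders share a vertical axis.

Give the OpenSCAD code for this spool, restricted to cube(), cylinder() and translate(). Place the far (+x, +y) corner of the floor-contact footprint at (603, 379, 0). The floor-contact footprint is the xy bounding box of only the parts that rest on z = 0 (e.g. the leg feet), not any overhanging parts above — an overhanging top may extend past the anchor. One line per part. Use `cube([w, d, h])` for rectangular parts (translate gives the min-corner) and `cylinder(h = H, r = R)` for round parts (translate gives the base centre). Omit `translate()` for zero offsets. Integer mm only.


translate([487, 263, 0]) cylinder(h = 20, r = 116);
translate([487, 263, 20]) cylinder(h = 125, r = 53);
translate([487, 263, 145]) cylinder(h = 20, r = 116);


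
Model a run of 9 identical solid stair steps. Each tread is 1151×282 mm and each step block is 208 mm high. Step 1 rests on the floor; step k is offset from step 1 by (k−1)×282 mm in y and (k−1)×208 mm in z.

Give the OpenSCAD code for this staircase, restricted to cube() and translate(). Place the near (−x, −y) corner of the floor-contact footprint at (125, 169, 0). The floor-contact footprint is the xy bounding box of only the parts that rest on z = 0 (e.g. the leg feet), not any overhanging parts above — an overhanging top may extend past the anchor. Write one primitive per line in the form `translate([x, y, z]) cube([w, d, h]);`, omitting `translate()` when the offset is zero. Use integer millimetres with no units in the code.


translate([125, 169, 0]) cube([1151, 282, 208]);
translate([125, 451, 208]) cube([1151, 282, 208]);
translate([125, 733, 416]) cube([1151, 282, 208]);
translate([125, 1015, 624]) cube([1151, 282, 208]);
translate([125, 1297, 832]) cube([1151, 282, 208]);
translate([125, 1579, 1040]) cube([1151, 282, 208]);
translate([125, 1861, 1248]) cube([1151, 282, 208]);
translate([125, 2143, 1456]) cube([1151, 282, 208]);
translate([125, 2425, 1664]) cube([1151, 282, 208]);


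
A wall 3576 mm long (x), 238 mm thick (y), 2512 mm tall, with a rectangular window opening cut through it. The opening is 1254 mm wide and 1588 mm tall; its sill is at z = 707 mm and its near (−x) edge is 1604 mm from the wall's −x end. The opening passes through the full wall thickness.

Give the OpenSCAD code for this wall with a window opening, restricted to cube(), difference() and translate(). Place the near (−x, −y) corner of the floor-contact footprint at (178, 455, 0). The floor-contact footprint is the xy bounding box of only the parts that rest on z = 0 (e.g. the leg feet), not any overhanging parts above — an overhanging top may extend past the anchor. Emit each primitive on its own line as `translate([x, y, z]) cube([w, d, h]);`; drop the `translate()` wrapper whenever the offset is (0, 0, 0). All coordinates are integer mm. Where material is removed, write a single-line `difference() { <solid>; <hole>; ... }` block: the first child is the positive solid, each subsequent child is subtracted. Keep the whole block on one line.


difference() { translate([178, 455, 0]) cube([3576, 238, 2512]); translate([1782, 455, 707]) cube([1254, 238, 1588]); }


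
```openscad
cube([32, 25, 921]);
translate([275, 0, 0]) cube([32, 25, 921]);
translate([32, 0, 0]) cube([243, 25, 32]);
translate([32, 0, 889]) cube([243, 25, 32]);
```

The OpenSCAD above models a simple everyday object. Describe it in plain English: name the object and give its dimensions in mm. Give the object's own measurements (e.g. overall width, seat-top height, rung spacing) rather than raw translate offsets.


A rectangular picture frame lying in the x–z plane (depth along y). The opening is 243 mm wide (x) by 857 mm tall (z), surrounded by a border 32 mm wide on all four sides. The frame is 25 mm deep and is made of two full-height vertical stiles with two horizontal rails fitted between them.


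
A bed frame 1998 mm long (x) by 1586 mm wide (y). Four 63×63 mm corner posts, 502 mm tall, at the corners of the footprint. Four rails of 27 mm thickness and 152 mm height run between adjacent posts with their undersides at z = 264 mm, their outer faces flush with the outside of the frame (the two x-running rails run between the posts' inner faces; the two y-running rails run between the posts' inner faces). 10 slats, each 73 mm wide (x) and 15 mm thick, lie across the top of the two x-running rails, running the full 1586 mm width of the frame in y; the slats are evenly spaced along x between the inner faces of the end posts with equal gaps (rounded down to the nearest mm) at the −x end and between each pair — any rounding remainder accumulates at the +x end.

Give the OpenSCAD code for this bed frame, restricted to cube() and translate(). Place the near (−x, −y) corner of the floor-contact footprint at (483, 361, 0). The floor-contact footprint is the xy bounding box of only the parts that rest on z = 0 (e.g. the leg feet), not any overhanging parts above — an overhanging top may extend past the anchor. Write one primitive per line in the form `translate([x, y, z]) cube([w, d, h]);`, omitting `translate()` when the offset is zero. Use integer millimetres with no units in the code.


// slat z = rail_z + rail_h = 264 + 152 = 416
// slat gap = ⌊(1872 − 10·73) / 11⌋ = 103
translate([483, 361, 0]) cube([63, 63, 502]);
translate([483, 1884, 0]) cube([63, 63, 502]);
translate([2418, 361, 0]) cube([63, 63, 502]);
translate([2418, 1884, 0]) cube([63, 63, 502]);
translate([546, 361, 264]) cube([1872, 27, 152]);
translate([546, 1920, 264]) cube([1872, 27, 152]);
translate([483, 424, 264]) cube([27, 1460, 152]);
translate([2454, 424, 264]) cube([27, 1460, 152]);
translate([649, 361, 416]) cube([73, 1586, 15]);
translate([825, 361, 416]) cube([73, 1586, 15]);
translate([1001, 361, 416]) cube([73, 1586, 15]);
translate([1177, 361, 416]) cube([73, 1586, 15]);
translate([1353, 361, 416]) cube([73, 1586, 15]);
translate([1529, 361, 416]) cube([73, 1586, 15]);
translate([1705, 361, 416]) cube([73, 1586, 15]);
translate([1881, 361, 416]) cube([73, 1586, 15]);
translate([2057, 361, 416]) cube([73, 1586, 15]);
translate([2233, 361, 416]) cube([73, 1586, 15]);


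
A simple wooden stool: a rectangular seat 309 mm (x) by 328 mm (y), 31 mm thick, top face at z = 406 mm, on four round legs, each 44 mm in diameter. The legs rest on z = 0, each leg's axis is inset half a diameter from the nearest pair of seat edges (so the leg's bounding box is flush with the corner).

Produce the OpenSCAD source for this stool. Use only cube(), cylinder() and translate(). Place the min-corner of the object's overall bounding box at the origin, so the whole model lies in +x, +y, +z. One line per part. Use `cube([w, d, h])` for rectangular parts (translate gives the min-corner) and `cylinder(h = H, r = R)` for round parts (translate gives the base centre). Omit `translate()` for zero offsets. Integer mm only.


translate([0, 0, 375]) cube([309, 328, 31]);
translate([22, 22, 0]) cylinder(h = 375, r = 22);
translate([287, 22, 0]) cylinder(h = 375, r = 22);
translate([22, 306, 0]) cylinder(h = 375, r = 22);
translate([287, 306, 0]) cylinder(h = 375, r = 22);


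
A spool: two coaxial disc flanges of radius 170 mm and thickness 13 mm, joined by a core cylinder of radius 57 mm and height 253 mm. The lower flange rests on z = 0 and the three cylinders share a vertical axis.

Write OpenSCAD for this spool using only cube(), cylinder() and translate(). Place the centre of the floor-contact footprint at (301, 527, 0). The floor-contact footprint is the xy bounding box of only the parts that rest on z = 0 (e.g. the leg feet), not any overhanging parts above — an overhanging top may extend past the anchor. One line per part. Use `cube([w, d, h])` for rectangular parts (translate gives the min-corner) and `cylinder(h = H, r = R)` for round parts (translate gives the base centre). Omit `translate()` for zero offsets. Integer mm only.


translate([301, 527, 0]) cylinder(h = 13, r = 170);
translate([301, 527, 13]) cylinder(h = 253, r = 57);
translate([301, 527, 266]) cylinder(h = 13, r = 170);


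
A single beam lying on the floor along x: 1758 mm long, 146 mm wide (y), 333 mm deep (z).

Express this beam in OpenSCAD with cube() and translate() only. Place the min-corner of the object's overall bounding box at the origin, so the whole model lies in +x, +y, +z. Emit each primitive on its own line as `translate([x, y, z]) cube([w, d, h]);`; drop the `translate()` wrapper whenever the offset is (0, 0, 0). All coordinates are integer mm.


cube([1758, 146, 333]);


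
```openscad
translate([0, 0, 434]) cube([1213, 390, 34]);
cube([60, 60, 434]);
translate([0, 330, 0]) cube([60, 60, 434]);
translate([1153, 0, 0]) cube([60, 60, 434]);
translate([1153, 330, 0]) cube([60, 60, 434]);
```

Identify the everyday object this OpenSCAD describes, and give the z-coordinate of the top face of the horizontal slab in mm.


A bench. The seat-top height is 468 mm.

A long slab on four corner posts — a bench. The slab sits at z = 434 with thickness 34, so the top is 434 + 34 = 468 mm.


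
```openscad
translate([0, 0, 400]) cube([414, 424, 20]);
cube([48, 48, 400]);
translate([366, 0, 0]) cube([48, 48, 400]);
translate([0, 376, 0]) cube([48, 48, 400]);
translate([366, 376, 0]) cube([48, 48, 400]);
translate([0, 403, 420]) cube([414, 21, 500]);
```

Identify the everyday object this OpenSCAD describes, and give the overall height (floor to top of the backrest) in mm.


A chair. The overall height is 920 mm.

A slab on four corner posts with a tall panel at the back — a chair. The seat slab sits at z = 400 with thickness 20, and the 500 mm backrest starts at the seat top, so the overall height is 400 + 20 + 500 = 920 mm.


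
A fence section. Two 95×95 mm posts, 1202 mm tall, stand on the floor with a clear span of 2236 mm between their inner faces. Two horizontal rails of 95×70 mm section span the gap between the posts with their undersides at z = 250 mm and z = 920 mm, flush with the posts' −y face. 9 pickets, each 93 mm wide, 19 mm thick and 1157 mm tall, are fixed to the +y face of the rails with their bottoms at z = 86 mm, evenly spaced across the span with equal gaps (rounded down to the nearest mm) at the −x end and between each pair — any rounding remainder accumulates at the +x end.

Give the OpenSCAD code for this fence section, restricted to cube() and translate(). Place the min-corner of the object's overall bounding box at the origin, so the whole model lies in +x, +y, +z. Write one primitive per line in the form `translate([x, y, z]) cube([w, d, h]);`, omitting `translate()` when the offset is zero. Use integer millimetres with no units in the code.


cube([95, 95, 1202]);
translate([2331, 0, 0]) cube([95, 95, 1202]);
translate([95, 0, 250]) cube([2236, 95, 70]);
translate([95, 0, 920]) cube([2236, 95, 70]);
translate([234, 95, 86]) cube([93, 19, 1157]);
translate([466, 95, 86]) cube([93, 19, 1157]);
translate([698, 95, 86]) cube([93, 19, 1157]);
translate([930, 95, 86]) cube([93, 19, 1157]);
translate([1162, 95, 86]) cube([93, 19, 1157]);
translate([1394, 95, 86]) cube([93, 19, 1157]);
translate([1626, 95, 86]) cube([93, 19, 1157]);
translate([1858, 95, 86]) cube([93, 19, 1157]);
translate([2090, 95, 86]) cube([93, 19, 1157]);


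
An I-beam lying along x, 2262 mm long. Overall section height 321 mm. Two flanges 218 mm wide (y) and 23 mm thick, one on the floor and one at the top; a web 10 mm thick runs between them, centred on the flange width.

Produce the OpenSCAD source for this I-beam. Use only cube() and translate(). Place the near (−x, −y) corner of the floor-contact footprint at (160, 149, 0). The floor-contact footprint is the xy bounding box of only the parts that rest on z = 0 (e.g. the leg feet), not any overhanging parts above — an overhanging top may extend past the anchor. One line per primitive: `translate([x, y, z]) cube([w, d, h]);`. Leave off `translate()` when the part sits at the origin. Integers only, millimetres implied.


translate([160, 149, 0]) cube([2262, 218, 23]);
translate([160, 253, 23]) cube([2262, 10, 275]);
translate([160, 149, 298]) cube([2262, 218, 23]);


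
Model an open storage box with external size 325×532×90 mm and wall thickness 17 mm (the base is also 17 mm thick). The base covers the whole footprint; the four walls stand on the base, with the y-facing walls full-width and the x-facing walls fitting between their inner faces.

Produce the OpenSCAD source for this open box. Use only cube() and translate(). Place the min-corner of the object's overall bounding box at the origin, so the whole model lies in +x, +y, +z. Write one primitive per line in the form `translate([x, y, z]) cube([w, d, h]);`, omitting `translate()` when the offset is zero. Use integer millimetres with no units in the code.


cube([325, 532, 17]);
translate([0, 0, 17]) cube([325, 17, 73]);
translate([0, 515, 17]) cube([325, 17, 73]);
translate([0, 17, 17]) cube([17, 498, 73]);
translate([308, 17, 17]) cube([17, 498, 73]);


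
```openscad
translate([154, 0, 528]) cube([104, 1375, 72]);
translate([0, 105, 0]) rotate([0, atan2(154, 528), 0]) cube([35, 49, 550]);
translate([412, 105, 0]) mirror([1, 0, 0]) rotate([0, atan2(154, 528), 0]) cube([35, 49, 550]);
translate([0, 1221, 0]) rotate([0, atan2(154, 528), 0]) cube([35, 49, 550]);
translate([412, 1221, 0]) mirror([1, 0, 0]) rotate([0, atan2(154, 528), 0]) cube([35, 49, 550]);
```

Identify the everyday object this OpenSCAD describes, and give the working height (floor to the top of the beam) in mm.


A sawhorse. The overall height is 600 mm.

A beam across two mirrored pairs of raked legs — a sawhorse. The beam's underside is at z = 528 (matching the legs' vertical rise in atan2(154, 528)) and the beam is 72 mm tall, so its top is at 528 + 72 = 600 mm. The raked legs top out at the beam's underside, so that is the highest point.


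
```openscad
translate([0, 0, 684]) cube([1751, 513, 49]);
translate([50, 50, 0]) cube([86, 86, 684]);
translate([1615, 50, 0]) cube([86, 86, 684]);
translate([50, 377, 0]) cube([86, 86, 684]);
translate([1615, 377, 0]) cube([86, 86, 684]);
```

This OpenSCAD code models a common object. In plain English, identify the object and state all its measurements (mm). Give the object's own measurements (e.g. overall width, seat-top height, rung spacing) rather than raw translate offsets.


A rectangular dining table. The top is 1751×513×49 mm with its upper surface at z = 733 mm. It stands on four 86×86 mm square legs, each inset 50 mm from the nearest pair of top edges, running from the floor to the underside of the top.


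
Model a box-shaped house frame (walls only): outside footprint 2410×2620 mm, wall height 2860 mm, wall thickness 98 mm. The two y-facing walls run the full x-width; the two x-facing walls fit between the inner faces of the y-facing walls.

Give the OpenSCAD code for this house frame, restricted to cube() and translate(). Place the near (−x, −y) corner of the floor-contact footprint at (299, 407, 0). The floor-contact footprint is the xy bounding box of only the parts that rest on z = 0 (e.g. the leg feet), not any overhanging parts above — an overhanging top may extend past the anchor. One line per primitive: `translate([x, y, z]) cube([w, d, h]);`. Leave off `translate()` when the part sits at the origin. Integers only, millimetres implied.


translate([299, 407, 0]) cube([2410, 98, 2860]);
translate([299, 2929, 0]) cube([2410, 98, 2860]);
translate([299, 505, 0]) cube([98, 2424, 2860]);
translate([2611, 505, 0]) cube([98, 2424, 2860]);


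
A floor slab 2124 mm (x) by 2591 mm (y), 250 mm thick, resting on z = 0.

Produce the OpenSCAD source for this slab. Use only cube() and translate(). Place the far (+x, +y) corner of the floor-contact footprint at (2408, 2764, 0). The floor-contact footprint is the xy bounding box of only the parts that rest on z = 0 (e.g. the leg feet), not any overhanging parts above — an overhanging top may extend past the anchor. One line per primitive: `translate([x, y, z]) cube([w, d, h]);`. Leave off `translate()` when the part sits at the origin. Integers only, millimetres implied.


translate([284, 173, 0]) cube([2124, 2591, 250]);


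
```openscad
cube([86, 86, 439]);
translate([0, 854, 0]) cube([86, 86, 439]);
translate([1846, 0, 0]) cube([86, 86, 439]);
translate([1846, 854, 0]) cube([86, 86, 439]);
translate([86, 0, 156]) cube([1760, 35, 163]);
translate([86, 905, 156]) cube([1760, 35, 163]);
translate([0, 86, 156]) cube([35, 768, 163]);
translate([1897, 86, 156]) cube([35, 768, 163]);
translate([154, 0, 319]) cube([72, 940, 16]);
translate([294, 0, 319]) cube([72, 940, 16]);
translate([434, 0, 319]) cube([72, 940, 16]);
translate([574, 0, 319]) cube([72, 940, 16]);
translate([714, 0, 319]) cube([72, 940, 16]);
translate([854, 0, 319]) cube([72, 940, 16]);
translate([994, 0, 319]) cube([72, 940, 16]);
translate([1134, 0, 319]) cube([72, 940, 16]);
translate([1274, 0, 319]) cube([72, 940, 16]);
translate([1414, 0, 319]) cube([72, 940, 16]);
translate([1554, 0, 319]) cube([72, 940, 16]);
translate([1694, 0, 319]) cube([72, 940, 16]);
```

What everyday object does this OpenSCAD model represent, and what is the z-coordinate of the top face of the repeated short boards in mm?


A bed frame. The slat-top height is 335 mm.

Four posts, four rails, and a row of slats — a bed frame. Slats sit on the rails at z = 156 + 163 = 319; with slat thickness 16, the top is 335 mm.


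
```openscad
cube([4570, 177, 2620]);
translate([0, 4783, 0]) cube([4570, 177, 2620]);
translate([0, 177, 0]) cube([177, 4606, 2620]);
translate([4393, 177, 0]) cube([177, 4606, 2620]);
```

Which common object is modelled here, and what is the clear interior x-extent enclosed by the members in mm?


A house (or room) frame. The interior width is 4216 mm.

Four 2620 mm walls enclosing a rectangle with no floor or roof — a room or house frame. Outside width is 4570 mm and wall thickness is 177 mm, so the interior width is 4570 − 2 × 177 = 4216 mm.


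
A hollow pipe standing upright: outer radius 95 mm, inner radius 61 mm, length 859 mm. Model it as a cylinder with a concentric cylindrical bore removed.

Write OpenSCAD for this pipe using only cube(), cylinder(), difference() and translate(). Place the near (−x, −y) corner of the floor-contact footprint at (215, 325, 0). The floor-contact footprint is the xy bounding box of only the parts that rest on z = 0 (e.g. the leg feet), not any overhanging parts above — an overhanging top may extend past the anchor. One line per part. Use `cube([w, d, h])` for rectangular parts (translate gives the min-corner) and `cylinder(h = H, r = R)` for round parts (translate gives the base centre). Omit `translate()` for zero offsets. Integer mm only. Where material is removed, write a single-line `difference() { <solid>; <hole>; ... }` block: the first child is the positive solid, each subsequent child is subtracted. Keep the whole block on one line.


difference() { translate([310, 420, 0]) cylinder(h = 859, r = 95); translate([310, 420, 0]) cylinder(h = 859, r = 61); }


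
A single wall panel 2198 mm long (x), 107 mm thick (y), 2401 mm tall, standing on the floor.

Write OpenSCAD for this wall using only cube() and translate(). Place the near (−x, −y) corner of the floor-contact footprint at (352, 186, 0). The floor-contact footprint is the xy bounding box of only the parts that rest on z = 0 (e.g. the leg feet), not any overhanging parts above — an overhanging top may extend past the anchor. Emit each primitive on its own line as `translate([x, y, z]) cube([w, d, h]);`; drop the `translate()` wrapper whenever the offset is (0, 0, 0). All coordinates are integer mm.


translate([352, 186, 0]) cube([2198, 107, 2401]);


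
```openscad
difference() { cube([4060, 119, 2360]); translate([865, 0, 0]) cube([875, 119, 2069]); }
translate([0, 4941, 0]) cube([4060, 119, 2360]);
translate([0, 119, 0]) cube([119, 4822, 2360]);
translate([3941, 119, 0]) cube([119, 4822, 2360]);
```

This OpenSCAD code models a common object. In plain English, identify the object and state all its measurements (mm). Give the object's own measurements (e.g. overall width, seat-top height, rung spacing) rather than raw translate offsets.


A single room: four walls, each 2360 mm tall and 119 mm thick, enclosing an outside footprint 4060×5060 mm (x × y), no floor or roof. The front and back walls (−y and +y sides) run the full x-width; the side walls fit between their inner faces. A door opening 875 mm wide and 2069 mm tall is cut through the front wall from the floor up, its −x edge 865 mm from the wall's −x end.


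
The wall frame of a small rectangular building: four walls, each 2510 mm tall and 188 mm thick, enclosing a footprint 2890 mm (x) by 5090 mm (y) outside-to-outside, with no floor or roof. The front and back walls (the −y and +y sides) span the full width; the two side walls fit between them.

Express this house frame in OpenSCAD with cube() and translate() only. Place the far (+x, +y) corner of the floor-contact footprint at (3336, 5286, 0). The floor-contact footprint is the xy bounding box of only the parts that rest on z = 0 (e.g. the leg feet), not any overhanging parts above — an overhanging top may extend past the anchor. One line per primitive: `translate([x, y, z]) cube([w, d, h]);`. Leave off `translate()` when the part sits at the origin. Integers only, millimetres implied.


translate([446, 196, 0]) cube([2890, 188, 2510]);
translate([446, 5098, 0]) cube([2890, 188, 2510]);
translate([446, 384, 0]) cube([188, 4714, 2510]);
translate([3148, 384, 0]) cube([188, 4714, 2510]);


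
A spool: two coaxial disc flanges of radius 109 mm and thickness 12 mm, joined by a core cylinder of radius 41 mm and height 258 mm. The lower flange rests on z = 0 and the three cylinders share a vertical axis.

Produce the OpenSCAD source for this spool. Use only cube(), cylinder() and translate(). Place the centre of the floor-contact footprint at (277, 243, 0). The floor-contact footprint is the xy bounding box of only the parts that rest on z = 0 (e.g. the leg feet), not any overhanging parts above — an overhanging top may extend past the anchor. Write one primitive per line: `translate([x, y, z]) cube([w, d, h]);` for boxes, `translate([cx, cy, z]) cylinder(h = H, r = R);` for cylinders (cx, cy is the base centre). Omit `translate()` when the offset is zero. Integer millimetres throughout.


translate([277, 243, 0]) cylinder(h = 12, r = 109);
translate([277, 243, 12]) cylinder(h = 258, r = 41);
translate([277, 243, 270]) cylinder(h = 12, r = 109);


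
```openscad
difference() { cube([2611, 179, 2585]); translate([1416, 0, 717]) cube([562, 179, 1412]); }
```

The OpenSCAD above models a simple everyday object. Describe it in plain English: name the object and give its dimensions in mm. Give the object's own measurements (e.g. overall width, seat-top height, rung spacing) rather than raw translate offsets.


A wall 2611 mm long (x), 179 mm thick (y), 2585 mm tall, with a rectangular window opening cut through it. The opening is 562 mm wide and 1412 mm tall; its sill is at z = 717 mm and its near (−x) edge is 1416 mm from the wall's −x end. The opening passes through the full wall thickness.


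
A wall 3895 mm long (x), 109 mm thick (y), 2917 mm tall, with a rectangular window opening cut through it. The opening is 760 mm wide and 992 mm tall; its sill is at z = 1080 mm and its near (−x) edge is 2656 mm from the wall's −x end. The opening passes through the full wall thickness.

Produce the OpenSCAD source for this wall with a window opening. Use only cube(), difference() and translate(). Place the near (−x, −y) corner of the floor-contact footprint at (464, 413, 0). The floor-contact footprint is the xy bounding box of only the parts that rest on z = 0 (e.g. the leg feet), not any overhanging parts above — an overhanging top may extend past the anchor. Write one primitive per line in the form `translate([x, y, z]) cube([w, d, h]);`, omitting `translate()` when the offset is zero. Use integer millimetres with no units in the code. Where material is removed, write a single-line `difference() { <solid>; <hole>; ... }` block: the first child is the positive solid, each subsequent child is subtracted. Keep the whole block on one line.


difference() { translate([464, 413, 0]) cube([3895, 109, 2917]); translate([3120, 413, 1080]) cube([760, 109, 992]); }


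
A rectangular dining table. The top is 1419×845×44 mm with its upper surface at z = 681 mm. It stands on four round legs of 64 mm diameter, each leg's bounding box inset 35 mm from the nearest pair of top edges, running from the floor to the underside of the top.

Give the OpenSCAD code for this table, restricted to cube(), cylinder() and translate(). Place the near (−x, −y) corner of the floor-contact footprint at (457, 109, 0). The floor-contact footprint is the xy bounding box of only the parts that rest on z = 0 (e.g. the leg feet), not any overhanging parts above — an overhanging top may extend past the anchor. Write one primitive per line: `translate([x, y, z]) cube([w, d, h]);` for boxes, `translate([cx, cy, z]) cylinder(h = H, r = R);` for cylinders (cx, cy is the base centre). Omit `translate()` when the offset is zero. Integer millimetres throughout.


translate([422, 74, 637]) cube([1419, 845, 44]);
translate([489, 141, 0]) cylinder(h = 637, r = 32);
translate([1774, 141, 0]) cylinder(h = 637, r = 32);
translate([489, 852, 0]) cylinder(h = 637, r = 32);
translate([1774, 852, 0]) cylinder(h = 637, r = 32);


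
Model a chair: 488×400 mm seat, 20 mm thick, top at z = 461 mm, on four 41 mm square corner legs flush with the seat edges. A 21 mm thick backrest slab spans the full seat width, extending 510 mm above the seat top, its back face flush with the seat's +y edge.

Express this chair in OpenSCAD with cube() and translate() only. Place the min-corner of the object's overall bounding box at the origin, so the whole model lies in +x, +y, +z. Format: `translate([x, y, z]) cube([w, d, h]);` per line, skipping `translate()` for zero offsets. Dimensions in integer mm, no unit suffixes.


translate([0, 0, 441]) cube([488, 400, 20]);
cube([41, 41, 441]);
translate([447, 0, 0]) cube([41, 41, 441]);
translate([0, 359, 0]) cube([41, 41, 441]);
translate([447, 359, 0]) cube([41, 41, 441]);
translate([0, 379, 461]) cube([488, 21, 510]);


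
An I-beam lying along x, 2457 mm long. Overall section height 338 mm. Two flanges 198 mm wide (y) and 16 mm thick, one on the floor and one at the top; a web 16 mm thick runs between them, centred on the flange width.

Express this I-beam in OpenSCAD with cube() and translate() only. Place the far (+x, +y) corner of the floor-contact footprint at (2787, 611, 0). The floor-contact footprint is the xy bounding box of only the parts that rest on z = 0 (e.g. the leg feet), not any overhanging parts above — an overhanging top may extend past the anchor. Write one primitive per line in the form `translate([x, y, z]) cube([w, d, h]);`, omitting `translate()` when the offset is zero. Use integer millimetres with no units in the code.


translate([330, 413, 0]) cube([2457, 198, 16]);
translate([330, 504, 16]) cube([2457, 16, 306]);
translate([330, 413, 322]) cube([2457, 198, 16]);


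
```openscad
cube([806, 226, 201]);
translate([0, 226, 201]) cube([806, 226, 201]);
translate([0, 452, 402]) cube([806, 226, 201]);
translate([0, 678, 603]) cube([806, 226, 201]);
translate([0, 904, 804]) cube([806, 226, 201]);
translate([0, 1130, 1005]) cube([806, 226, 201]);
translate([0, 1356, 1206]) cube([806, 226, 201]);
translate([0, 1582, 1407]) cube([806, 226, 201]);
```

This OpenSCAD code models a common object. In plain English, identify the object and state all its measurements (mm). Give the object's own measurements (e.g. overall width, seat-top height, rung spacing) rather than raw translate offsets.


A straight staircase of 8 solid steps. Each step is 806 mm wide (x), 226 mm deep (y, the going) and 201 mm tall (the rise). The first step rests on the floor; each subsequent step sits one going further in +y and one rise higher in +z, directly behind and above the previous step with no overlap.


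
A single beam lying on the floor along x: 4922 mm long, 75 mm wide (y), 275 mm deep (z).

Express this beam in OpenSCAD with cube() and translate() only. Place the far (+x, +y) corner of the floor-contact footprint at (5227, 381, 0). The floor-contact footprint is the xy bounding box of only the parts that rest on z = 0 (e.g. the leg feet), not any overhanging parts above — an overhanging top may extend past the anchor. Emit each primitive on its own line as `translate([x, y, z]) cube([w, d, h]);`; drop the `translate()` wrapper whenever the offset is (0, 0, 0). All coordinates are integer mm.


translate([305, 306, 0]) cube([4922, 75, 275]);


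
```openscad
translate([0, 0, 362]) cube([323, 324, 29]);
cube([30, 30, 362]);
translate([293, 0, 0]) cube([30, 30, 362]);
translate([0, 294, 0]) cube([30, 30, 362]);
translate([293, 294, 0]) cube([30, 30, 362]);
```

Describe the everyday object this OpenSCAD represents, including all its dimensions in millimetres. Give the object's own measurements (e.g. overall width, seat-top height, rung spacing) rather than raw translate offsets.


A four-legged stool. The seat is a 323×324×29 mm slab whose top surface is at z = 391 mm; four square legs, each 30×30 mm in cross-section, run from the floor (z = 0) to the underside of the seat, each flush with a corner of the seat.


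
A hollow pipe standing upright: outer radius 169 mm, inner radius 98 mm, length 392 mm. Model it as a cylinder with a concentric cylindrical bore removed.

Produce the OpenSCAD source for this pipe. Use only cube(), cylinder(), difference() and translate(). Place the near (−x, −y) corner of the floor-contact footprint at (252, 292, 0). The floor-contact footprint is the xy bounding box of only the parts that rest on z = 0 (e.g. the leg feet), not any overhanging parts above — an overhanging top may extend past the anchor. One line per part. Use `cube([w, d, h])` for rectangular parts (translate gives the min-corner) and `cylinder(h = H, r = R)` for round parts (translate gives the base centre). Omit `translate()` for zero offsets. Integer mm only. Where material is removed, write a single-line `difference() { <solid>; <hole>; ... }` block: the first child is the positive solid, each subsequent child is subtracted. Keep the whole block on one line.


difference() { translate([421, 461, 0]) cylinder(h = 392, r = 169); translate([421, 461, 0]) cylinder(h = 392, r = 98); }
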